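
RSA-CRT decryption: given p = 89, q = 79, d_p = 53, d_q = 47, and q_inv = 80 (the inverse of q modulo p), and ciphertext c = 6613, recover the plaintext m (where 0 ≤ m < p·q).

6423

m₁ = c^(d_p) mod p: c ≡ 27 (mod 89), and 27^53 mod 89 = 15.
m₂ = c^(d_q) mod q: c ≡ 56 (mod 79), and 56^47 mod 79 = 24.
h = q_inv·(m₁ − m₂) mod p = 80·(15 − 24) mod 89 = 81.
m = m₂ + h·q = 24 + 81·79 = 6423.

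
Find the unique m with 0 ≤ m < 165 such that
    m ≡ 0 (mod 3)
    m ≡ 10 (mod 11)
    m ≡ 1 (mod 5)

21

Combine the congruences pairwise.
From m ≡ 0 (mod 3) write m = 0 + 3t. Substituting into m ≡ 10 (mod 11) gives 3t ≡ 10 (mod 11), and since 3⁻¹ ≡ 4 (mod 11), t ≡ 7. Hence m ≡ 0 + 3·7 = 21 (mod 33).
From m ≡ 21 (mod 33) write m = 21 + 33t. Substituting into m ≡ 1 (mod 5) gives 33t ≡ 0 (mod 5), and since 3⁻¹ ≡ 2 (mod 5), t ≡ 0. Hence m ≡ 21 + 33·0 = 21 (mod 165).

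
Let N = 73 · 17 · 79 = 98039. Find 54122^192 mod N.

Mod 73: 54122 ≡ 29; by Fermat, exponent reduces to 192 mod 72 = 48; 29^48 ≡ 8 (mod 73).
Mod 17: 54122 ≡ 11; since 16 | 192, by Fermat 11^192 ≡ 1 (mod 17).
Mod 79: 54122 ≡ 7; by Fermat, exponent reduces to 192 mod 78 = 36; 7^36 ≡ 38 (mod 79).
Combine by CRT: x ≡ 8 (mod 73), x ≡ 1 (mod 17), x ≡ 38 (mod 79) ⇒ x ≡ 74614 (mod 98039).

74614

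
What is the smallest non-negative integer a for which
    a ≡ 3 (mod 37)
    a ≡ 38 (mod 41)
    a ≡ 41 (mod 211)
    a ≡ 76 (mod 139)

The moduli are pairwise coprime; N = 37·41·211·139 = 44492093.
N/37 = 1202489; 1202489 ≡ 26 (mod 37); 26·10 ≡ 1, so inverse 10.
N/41 = 1085173; 1085173 ≡ 26 (mod 41); 26·30 ≡ 1, so inverse 30.
N/211 = 210863; 210863 ≡ 74 (mod 211); 74·77 ≡ 1, so inverse 77.
N/139 = 320087; 320087 ≡ 109 (mod 139); 109·88 ≡ 1, so inverse 88.
a ≡ 3·1202489·10 + 38·1085173·30 + 41·210863·77 + 76·320087·88 = 4079608237.
4079608237 mod 44492093 = 30827774.

30827774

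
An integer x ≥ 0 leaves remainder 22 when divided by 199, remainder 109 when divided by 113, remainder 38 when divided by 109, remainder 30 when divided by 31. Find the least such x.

Combine the congruences pairwise.
From x ≡ 22 (mod 199) write x = 22 + 199t. Substituting into x ≡ 109 (mod 113) gives 199t ≡ 87 (mod 113), and since 86⁻¹ ≡ 46 (mod 113), t ≡ 47. Hence x ≡ 22 + 199·47 = 9375 (mod 22487).
From x ≡ 9375 (mod 22487) write x = 9375 + 22487t. Substituting into x ≡ 38 (mod 109) gives 22487t ≡ 37 (mod 109), and since 33⁻¹ ≡ 76 (mod 109), t ≡ 87. Hence x ≡ 9375 + 22487·87 = 1965744 (mod 2451083).
From x ≡ 1965744 (mod 2451083) write x = 1965744 + 2451083t. Substituting into x ≡ 30 (mod 31) gives 2451083t ≡ 27 (mod 31), and since 6⁻¹ ≡ 26 (mod 31), t ≡ 20. Hence x ≡ 1965744 + 2451083·20 = 50987404 (mod 75983573).

50987404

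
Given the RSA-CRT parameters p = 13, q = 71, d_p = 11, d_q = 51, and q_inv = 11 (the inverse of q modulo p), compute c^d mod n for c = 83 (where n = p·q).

398

m₁ = c^(d_p) mod p: c ≡ 5 (mod 13), and 5^11 mod 13 = 8.
m₂ = c^(d_q) mod q: c ≡ 12 (mod 71), and 12^51 mod 71 = 43.
h = q_inv·(m₁ − m₂) mod p = 11·(8 − 43) mod 13 = 5.
m = m₂ + h·q = 43 + 5·71 = 398.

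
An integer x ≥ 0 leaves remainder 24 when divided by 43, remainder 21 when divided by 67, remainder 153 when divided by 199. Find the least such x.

119951

From x ≡ 24 (mod 43) write x = 24 + 43t. Substituting into x ≡ 21 (mod 67) gives 43t ≡ 64 (mod 67), and since 43⁻¹ ≡ 53 (mod 67), t ≡ 42. Hence x ≡ 24 + 43·42 = 1830 (mod 2881).
From x ≡ 1830 (mod 2881) write x = 1830 + 2881t. Substituting into x ≡ 153 (mod 199) gives 2881t ≡ 114 (mod 199), and since 95⁻¹ ≡ 44 (mod 199), t ≡ 41. Hence x ≡ 1830 + 2881·41 = 119951 (mod 573319).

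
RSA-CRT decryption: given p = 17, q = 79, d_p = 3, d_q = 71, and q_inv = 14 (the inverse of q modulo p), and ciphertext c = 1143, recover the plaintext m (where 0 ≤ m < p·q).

m₁ = c^(d_p) mod p: c ≡ 4 (mod 17), and 4^3 mod 17 = 13.
m₂ = c^(d_q) mod q: c ≡ 37 (mod 79), and 37^71 mod 79 = 74.
h = q_inv·(m₁ − m₂) mod p = 14·(13 − 74) mod 17 = 13.
m = m₂ + h·q = 74 + 13·79 = 1101.

1101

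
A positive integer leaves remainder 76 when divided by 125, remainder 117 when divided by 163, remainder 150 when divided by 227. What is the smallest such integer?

2170951

From x ≡ 76 (mod 125) write x = 76 + 125t. Substituting into x ≡ 117 (mod 163) gives 125t ≡ 41 (mod 163), and since 125⁻¹ ≡ 30 (mod 163), t ≡ 89. Hence x ≡ 76 + 125·89 = 11201 (mod 20375).
From x ≡ 11201 (mod 20375) write x = 11201 + 20375t. Substituting into x ≡ 150 (mod 227) gives 20375t ≡ 72 (mod 227), and since 172⁻¹ ≡ 33 (mod 227), t ≡ 106. Hence x ≡ 11201 + 20375·106 = 2170951 (mod 4625125).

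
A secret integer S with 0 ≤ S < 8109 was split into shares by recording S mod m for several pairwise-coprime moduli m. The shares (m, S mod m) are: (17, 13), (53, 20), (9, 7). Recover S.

The moduli are pairwise coprime; N = 17·53·9 = 8109.
N/17 = 477; 477 ≡ 1 (mod 17), inverse 1.
N/53 = 153; 153 ≡ 47 (mod 53); 47·44 ≡ 1, so inverse 44.
N/9 = 901; 901 ≡ 1 (mod 9), inverse 1.
S ≡ 13·477·1 + 20·153·44 + 7·901·1 = 147148.
147148 mod 8109 = 1186.

1186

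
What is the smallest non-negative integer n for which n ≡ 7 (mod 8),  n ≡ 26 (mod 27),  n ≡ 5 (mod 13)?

From n ≡ 7 (mod 8) write n = 7 + 8t. Substituting into n ≡ 26 (mod 27) gives 8t ≡ 19 (mod 27), and since 8⁻¹ ≡ 17 (mod 27), t ≡ 26. Hence n ≡ 7 + 8·26 = 215 (mod 216).
From n ≡ 215 (mod 216) write n = 215 + 216t. Substituting into n ≡ 5 (mod 13) gives 216t ≡ 11 (mod 13), and since 8⁻¹ ≡ 5 (mod 13), t ≡ 3. Hence n ≡ 215 + 216·3 = 863 (mod 2808).

863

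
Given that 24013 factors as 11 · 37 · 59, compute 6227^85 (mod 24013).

Mod 11: 6227 ≡ 1; by Fermat, exponent reduces to 85 mod 10 = 5; 1^5 ≡ 1 (mod 11).
Mod 37: 6227 ≡ 11; by Fermat, exponent reduces to 85 mod 36 = 13; 11^13 ≡ 11 (mod 37).
Mod 59: 6227 ≡ 32; by Fermat, exponent reduces to 85 mod 58 = 27; 32^27 ≡ 14 (mod 59).
Combine by CRT: x ≡ 1 (mod 11), x ≡ 11 (mod 37), x ≡ 14 (mod 59) ⇒ x ≡ 7448 (mod 24013).

7448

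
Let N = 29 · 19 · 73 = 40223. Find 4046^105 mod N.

Mod 29: 4046 ≡ 15; by Fermat, exponent reduces to 105 mod 28 = 21; 15^21 ≡ 12 (mod 29).
Mod 19: 4046 ≡ 18; by Fermat, exponent reduces to 105 mod 18 = 15; 18^15 ≡ 18 (mod 19).
Mod 73: 4046 ≡ 31; by Fermat, exponent reduces to 105 mod 72 = 33; 31^33 ≡ 52 (mod 73).
Combine by CRT: x ≡ 12 (mod 29), x ≡ 18 (mod 19), x ≡ 52 (mod 73) ⇒ x ≡ 32318 (mod 40223).

32318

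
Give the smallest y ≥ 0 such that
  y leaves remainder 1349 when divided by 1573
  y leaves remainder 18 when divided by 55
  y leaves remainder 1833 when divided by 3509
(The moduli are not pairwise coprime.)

gcd(1573, 55) = 11 and 11 | (18 − 1349), so the pair is consistent; merging gives y ≡ 6068 (mod 7865), where 7865 = lcm(1573, 55).
gcd(7865, 3509) = 121 and 121 | (1833 − 6068), so the pair is consistent; merging gives y ≡ 194828 (mod 228085), where 228085 = lcm(7865, 3509).
The solution is unique modulo lcm(1573, 55, 3509) = 228085.

194828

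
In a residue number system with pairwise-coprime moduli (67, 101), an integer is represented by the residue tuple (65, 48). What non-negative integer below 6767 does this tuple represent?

3482

From x ≡ 65 (mod 67) write x = 65 + 67t. Substituting into x ≡ 48 (mod 101) gives 67t ≡ 84 (mod 101), and since 67⁻¹ ≡ 98 (mod 101), t ≡ 51. Hence x ≡ 65 + 67·51 = 3482 (mod 6767).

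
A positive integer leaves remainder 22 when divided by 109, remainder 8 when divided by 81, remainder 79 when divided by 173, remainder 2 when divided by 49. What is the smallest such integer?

16329203

The moduli are pairwise coprime; M = 109·81·173·49 = 74843433.
M/109 = 686637; 686637 ≡ 46 (mod 109); 46·64 ≡ 1, so inverse 64.
M/81 = 923993; 923993 ≡ 26 (mod 81); 26·53 ≡ 1, so inverse 53.
M/173 = 432621; 432621 ≡ 121 (mod 173); 121·163 ≡ 1, so inverse 163.
M/49 = 1527417; 1527417 ≡ 38 (mod 49); 38·40 ≡ 1, so inverse 40.
N ≡ 22·686637·64 + 8·923993·53 + 79·432621·163 + 2·1527417·40 = 7051611905.
7051611905 mod 74843433 = 16329203.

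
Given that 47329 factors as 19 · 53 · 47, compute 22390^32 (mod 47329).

Mod 19: 22390 ≡ 8; by Fermat, exponent reduces to 32 mod 18 = 14; 8^14 ≡ 7 (mod 19).
Mod 53: 22390 ≡ 24; 24^32 ≡ 28 (mod 53).
Mod 47: 22390 ≡ 18; 18^32 ≡ 17 (mod 47).
Combine by CRT: x ≡ 7 (mod 19), x ≡ 28 (mod 53), x ≡ 17 (mod 47) ⇒ x ≡ 27747 (mod 47329).

27747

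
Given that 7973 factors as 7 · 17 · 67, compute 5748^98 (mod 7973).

Mod 7: 5748 ≡ 1; by Fermat, exponent reduces to 98 mod 6 = 2; 1^2 ≡ 1 (mod 7).
Mod 17: 5748 ≡ 2; by Fermat, exponent reduces to 98 mod 16 = 2; 2^2 ≡ 4 (mod 17).
Mod 67: 5748 ≡ 53; by Fermat, exponent reduces to 98 mod 66 = 32; 53^32 ≡ 24 (mod 67).
Combine by CRT: x ≡ 1 (mod 7), x ≡ 4 (mod 17), x ≡ 24 (mod 67) ⇒ x ≡ 225 (mod 7973).

225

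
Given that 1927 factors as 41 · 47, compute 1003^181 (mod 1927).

309

Mod 41: 1003 ≡ 19; by Fermat, exponent reduces to 181 mod 40 = 21; 19^21 ≡ 22 (mod 41).
Mod 47: 1003 ≡ 16; by Fermat, exponent reduces to 181 mod 46 = 43; 16^43 ≡ 27 (mod 47).
Combine by CRT: x ≡ 22 (mod 41), x ≡ 27 (mod 47) ⇒ x ≡ 309 (mod 1927).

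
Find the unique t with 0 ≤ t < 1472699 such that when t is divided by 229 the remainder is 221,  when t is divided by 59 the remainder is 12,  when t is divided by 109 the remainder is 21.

The moduli are pairwise coprime; N = 229·59·109 = 1472699.
N/229 = 6431; 6431 ≡ 19 (mod 229); 19·217 ≡ 1, so inverse 217.
N/59 = 24961; 24961 ≡ 4 (mod 59); 4·15 ≡ 1, so inverse 15.
N/109 = 13511; 13511 ≡ 104 (mod 109); 104·87 ≡ 1, so inverse 87.
t ≡ 221·6431·217 + 12·24961·15 + 21·13511·87 = 337589044.
337589044 mod 1472699 = 340973.

340973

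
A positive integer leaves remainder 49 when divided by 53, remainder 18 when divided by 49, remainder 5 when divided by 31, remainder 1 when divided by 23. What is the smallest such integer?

Combine the congruences pairwise.
From t ≡ 49 (mod 53) write t = 49 + 53s. Substituting into t ≡ 18 (mod 49) gives 53s ≡ 18 (mod 49), and since 4⁻¹ ≡ 37 (mod 49), s ≡ 29. Hence t ≡ 49 + 53·29 = 1586 (mod 2597).
From t ≡ 1586 (mod 2597) write t = 1586 + 2597s. Substituting into t ≡ 5 (mod 31) gives 2597s ≡ 0 (mod 31), and since 24⁻¹ ≡ 22 (mod 31), s ≡ 0. Hence t ≡ 1586 + 2597·0 = 1586 (mod 80507).
From t ≡ 1586 (mod 80507) write t = 1586 + 80507s. Substituting into t ≡ 1 (mod 23) gives 80507s ≡ 2 (mod 23), and since 7⁻¹ ≡ 10 (mod 23), s ≡ 20. Hence t ≡ 1586 + 80507·20 = 1611726 (mod 1851661).

1611726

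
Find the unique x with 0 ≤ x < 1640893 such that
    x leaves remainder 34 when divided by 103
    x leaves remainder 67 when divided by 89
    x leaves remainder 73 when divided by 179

The moduli are pairwise coprime; N = 103·89·179 = 1640893.
N/103 = 15931; 15931 ≡ 69 (mod 103); 69·3 ≡ 1, so inverse 3.
N/89 = 18437; 18437 ≡ 14 (mod 89); 14·70 ≡ 1, so inverse 70.
N/179 = 9167; 9167 ≡ 38 (mod 179); 38·33 ≡ 1, so inverse 33.
x ≡ 34·15931·3 + 67·18437·70 + 73·9167·33 = 110177795.
110177795 mod 1640893 = 237964.

237964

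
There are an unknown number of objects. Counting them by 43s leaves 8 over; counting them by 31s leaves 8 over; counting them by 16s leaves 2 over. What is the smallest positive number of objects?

The moduli are pairwise coprime; M = 43·31·16 = 21328.
M/43 = 496; 496 ≡ 23 (mod 43); 23·15 ≡ 1, so inverse 15.
M/31 = 688; 688 ≡ 6 (mod 31); 6·26 ≡ 1, so inverse 26.
M/16 = 1333; 1333 ≡ 5 (mod 16); 5·13 ≡ 1, so inverse 13.
N ≡ 8·496·15 + 8·688·26 + 2·1333·13 = 237282.
237282 mod 21328 = 2674.

2674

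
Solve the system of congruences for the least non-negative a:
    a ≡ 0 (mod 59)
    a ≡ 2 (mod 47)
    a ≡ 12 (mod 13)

6018

The moduli are pairwise coprime; N = 59·47·13 = 36049.
N/59 = 611; 611 ≡ 21 (mod 59); 21·45 ≡ 1, so inverse 45.
N/47 = 767; 767 ≡ 15 (mod 47); 15·22 ≡ 1, so inverse 22.
N/13 = 2773; 2773 ≡ 4 (mod 13); 4·10 ≡ 1, so inverse 10.
a ≡ 0·611·45 + 2·767·22 + 12·2773·10 = 366508.
366508 mod 36049 = 6018.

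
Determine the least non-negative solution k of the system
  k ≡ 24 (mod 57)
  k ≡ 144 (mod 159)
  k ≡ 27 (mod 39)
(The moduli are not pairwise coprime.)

Combine the congruences pairwise.
gcd(57, 159) = 3 and 3 | (144 − 24), so the pair is consistent; merging gives k ≡ 1734 (mod 3021), where 3021 = lcm(57, 159).
gcd(3021, 39) = 3 and 3 | (27 − 1734), so the pair is consistent; merging gives k ≡ 22881 (mod 39273), where 39273 = lcm(3021, 39).
The solution is unique modulo lcm(57, 159, 39) = 39273.

22881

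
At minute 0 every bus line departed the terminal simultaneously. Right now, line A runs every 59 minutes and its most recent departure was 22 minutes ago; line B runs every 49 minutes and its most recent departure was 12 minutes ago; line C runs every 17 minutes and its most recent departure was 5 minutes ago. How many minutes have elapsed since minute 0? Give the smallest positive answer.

The moduli are pairwise coprime; N = 59·49·17 = 49147.
N/59 = 833; 833 ≡ 7 (mod 59); 7·17 ≡ 1, so inverse 17.
N/49 = 1003; 1003 ≡ 23 (mod 49); 23·32 ≡ 1, so inverse 32.
N/17 = 2891; 2891 ≡ 1 (mod 17), inverse 1.
t ≡ 22·833·17 + 12·1003·32 + 5·2891·1 = 711149.
711149 mod 49147 = 23091.

23091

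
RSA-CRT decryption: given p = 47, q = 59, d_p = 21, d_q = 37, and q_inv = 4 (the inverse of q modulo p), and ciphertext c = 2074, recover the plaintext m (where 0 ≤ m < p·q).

m₁ = c^(d_p) mod p: c ≡ 6 (mod 47), and 6^21 mod 47 = 17.
m₂ = c^(d_q) mod q: c ≡ 9 (mod 59), and 9^37 mod 59 = 26.
h = q_inv·(m₁ − m₂) mod p = 4·(17 − 26) mod 47 = 11.
m = m₂ + h·q = 26 + 11·59 = 675.

675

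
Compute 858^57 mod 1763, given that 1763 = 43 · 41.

858

Mod 43: 858 ≡ 41; by Fermat, exponent reduces to 57 mod 42 = 15; 41^15 ≡ 41 (mod 43).
Mod 41: 858 ≡ 38; by Fermat, exponent reduces to 57 mod 40 = 17; 38^17 ≡ 38 (mod 41).
Combine by CRT: x ≡ 41 (mod 43), x ≡ 38 (mod 41) ⇒ x ≡ 858 (mod 1763).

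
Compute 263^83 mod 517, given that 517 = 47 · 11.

54

Mod 47: 263 ≡ 28; by Fermat, exponent reduces to 83 mod 46 = 37; 28^37 ≡ 7 (mod 47).
Mod 11: 263 ≡ 10; by Fermat, exponent reduces to 83 mod 10 = 3; 10^3 ≡ 10 (mod 11).
Combine by CRT: x ≡ 7 (mod 47), x ≡ 10 (mod 11) ⇒ x ≡ 54 (mod 517).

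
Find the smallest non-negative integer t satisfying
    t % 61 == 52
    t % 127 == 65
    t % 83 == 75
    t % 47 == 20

29125356

From t ≡ 52 (mod 61) write t = 52 + 61s. Substituting into t ≡ 65 (mod 127) gives 61s ≡ 13 (mod 127), and since 61⁻¹ ≡ 25 (mod 127), s ≡ 71. Hence t ≡ 52 + 61·71 = 4383 (mod 7747).
From t ≡ 4383 (mod 7747) write t = 4383 + 7747s. Substituting into t ≡ 75 (mod 83) gives 7747s ≡ 8 (mod 83), and since 28⁻¹ ≡ 3 (mod 83), s ≡ 24. Hence t ≡ 4383 + 7747·24 = 190311 (mod 643001).
From t ≡ 190311 (mod 643001) write t = 190311 + 643001s. Substituting into t ≡ 20 (mod 47) gives 643001s ≡ 12 (mod 47), and since 41⁻¹ ≡ 39 (mod 47), s ≡ 45. Hence t ≡ 190311 + 643001·45 = 29125356 (mod 30221047).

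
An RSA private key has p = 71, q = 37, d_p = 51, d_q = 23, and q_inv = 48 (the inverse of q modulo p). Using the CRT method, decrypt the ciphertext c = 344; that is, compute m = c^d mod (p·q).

m₁ = c^(d_p) mod p: c ≡ 60 (mod 71), and 60^51 mod 71 = 2.
m₂ = c^(d_q) mod q: c ≡ 11 (mod 37), and 11^23 mod 37 = 27.
h = q_inv·(m₁ − m₂) mod p = 48·(2 − 27) mod 71 = 7.
m = m₂ + h·q = 27 + 7·37 = 286.

286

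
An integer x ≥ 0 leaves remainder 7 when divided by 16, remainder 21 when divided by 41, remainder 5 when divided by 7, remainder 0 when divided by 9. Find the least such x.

The moduli are pairwise coprime; N = 16·41·7·9 = 41328.
N/16 = 2583; 2583 ≡ 7 (mod 16); 7·7 ≡ 1, so inverse 7.
N/41 = 1008; 1008 ≡ 24 (mod 41); 24·12 ≡ 1, so inverse 12.
N/7 = 5904; 5904 ≡ 3 (mod 7); 3·5 ≡ 1, so inverse 5.
N/9 = 4592; 4592 ≡ 2 (mod 9); 2·5 ≡ 1, so inverse 5.
x ≡ 7·2583·7 + 21·1008·12 + 5·5904·5 + 0·4592·5 = 528183.
528183 mod 41328 = 32247.

32247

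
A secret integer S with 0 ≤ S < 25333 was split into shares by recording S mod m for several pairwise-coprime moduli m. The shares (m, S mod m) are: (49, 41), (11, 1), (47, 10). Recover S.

The moduli are pairwise coprime; N = 49·11·47 = 25333.
N/49 = 517; 517 ≡ 27 (mod 49); 27·20 ≡ 1, so inverse 20.
N/11 = 2303; 2303 ≡ 4 (mod 11); 4·3 ≡ 1, so inverse 3.
N/47 = 539; 539 ≡ 22 (mod 47); 22·15 ≡ 1, so inverse 15.
S ≡ 41·517·20 + 1·2303·3 + 10·539·15 = 511699.
511699 mod 25333 = 5039.

5039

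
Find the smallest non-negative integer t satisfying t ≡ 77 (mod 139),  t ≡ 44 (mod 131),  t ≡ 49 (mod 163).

Combine the congruences pairwise.
From t ≡ 77 (mod 139) write t = 77 + 139s. Substituting into t ≡ 44 (mod 131) gives 139s ≡ 98 (mod 131), and since 8⁻¹ ≡ 82 (mod 131), s ≡ 45. Hence t ≡ 77 + 139·45 = 6332 (mod 18209).
From t ≡ 6332 (mod 18209) write t = 6332 + 18209s. Substituting into t ≡ 49 (mod 163) gives 18209s ≡ 74 (mod 163), and since 116⁻¹ ≡ 52 (mod 163), s ≡ 99. Hence t ≡ 6332 + 18209·99 = 1809023 (mod 2968067).

1809023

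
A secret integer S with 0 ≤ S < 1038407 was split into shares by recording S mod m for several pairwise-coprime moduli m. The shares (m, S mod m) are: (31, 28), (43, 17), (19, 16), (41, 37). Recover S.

From S ≡ 28 (mod 31) write S = 28 + 31t. Substituting into S ≡ 17 (mod 43) gives 31t ≡ 32 (mod 43), and since 31⁻¹ ≡ 25 (mod 43), t ≡ 26. Hence S ≡ 28 + 31·26 = 834 (mod 1333).
From S ≡ 834 (mod 1333) write S = 834 + 1333t. Substituting into S ≡ 16 (mod 19) gives 1333t ≡ 18 (mod 19), and since 3⁻¹ ≡ 13 (mod 19), t ≡ 6. Hence S ≡ 834 + 1333·6 = 8832 (mod 25327).
From S ≡ 8832 (mod 25327) write S = 8832 + 25327t. Substituting into S ≡ 37 (mod 41) gives 25327t ≡ 20 (mod 41), and since 30⁻¹ ≡ 26 (mod 41), t ≡ 28. Hence S ≡ 8832 + 25327·28 = 717988 (mod 1038407).

717988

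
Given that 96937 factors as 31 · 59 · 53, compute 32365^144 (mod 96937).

Mod 31: 32365 ≡ 1; by Fermat, exponent reduces to 144 mod 30 = 24; 1^24 ≡ 1 (mod 31).
Mod 59: 32365 ≡ 33; by Fermat, exponent reduces to 144 mod 58 = 28; 33^28 ≡ 25 (mod 59).
Mod 53: 32365 ≡ 35; by Fermat, exponent reduces to 144 mod 52 = 40; 35^40 ≡ 10 (mod 53).
Combine by CRT: x ≡ 1 (mod 31), x ≡ 25 (mod 59), x ≡ 10 (mod 53) ⇒ x ≡ 60854 (mod 96937).

60854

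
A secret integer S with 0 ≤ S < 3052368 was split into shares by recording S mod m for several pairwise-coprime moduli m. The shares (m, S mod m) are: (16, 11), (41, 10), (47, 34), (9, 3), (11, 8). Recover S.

The moduli are pairwise coprime; N = 16·41·47·9·11 = 3052368.
N/16 = 190773; 190773 ≡ 5 (mod 16); 5·13 ≡ 1, so inverse 13.
N/41 = 74448; 74448 ≡ 33 (mod 41); 33·5 ≡ 1, so inverse 5.
N/47 = 64944; 64944 ≡ 37 (mod 47); 37·14 ≡ 1, so inverse 14.
N/9 = 339152; 339152 ≡ 5 (mod 9); 5·2 ≡ 1, so inverse 2.
N/11 = 277488; 277488 ≡ 2 (mod 11); 2·6 ≡ 1, so inverse 6.
S ≡ 11·190773·13 + 10·74448·5 + 34·64944·14 + 3·339152·2 + 8·277488·6 = 77270619.
77270619 mod 3052368 = 961419.

961419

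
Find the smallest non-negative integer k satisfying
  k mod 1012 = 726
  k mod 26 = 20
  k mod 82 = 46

213246

gcd(1012, 26) = 2 and 2 | (20 − 726), so the pair is consistent; merging gives k ≡ 2750 (mod 13156), where 13156 = lcm(1012, 26).
gcd(13156, 82) = 2 and 2 | (46 − 2750), so the pair is consistent; merging gives k ≡ 213246 (mod 539396), where 539396 = lcm(13156, 82).
The solution is unique modulo lcm(1012, 26, 82) = 539396.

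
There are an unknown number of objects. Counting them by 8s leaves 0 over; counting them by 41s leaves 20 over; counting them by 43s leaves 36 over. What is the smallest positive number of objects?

6744

From N ≡ 0 (mod 8) write N = 0 + 8t. Substituting into N ≡ 20 (mod 41) gives 8t ≡ 20 (mod 41), and since 8⁻¹ ≡ 36 (mod 41), t ≡ 23. Hence N ≡ 0 + 8·23 = 184 (mod 328).
From N ≡ 184 (mod 328) write N = 184 + 328t. Substituting into N ≡ 36 (mod 43) gives 328t ≡ 24 (mod 43), and since 27⁻¹ ≡ 8 (mod 43), t ≡ 20. Hence N ≡ 184 + 328·20 = 6744 (mod 14104).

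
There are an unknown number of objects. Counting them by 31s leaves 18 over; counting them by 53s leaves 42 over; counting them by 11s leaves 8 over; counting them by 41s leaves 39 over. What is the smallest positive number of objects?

The moduli are pairwise coprime; M = 31·53·11·41 = 740993.
M/31 = 23903; 23903 ≡ 2 (mod 31); 2·16 ≡ 1, so inverse 16.
M/53 = 13981; 13981 ≡ 42 (mod 53); 42·24 ≡ 1, so inverse 24.
M/11 = 67363; 67363 ≡ 10 (mod 11); 10·10 ≡ 1, so inverse 10.
M/41 = 18073; 18073 ≡ 33 (mod 41); 33·5 ≡ 1, so inverse 5.
N ≡ 18·23903·16 + 42·13981·24 + 8·67363·10 + 39·18073·5 = 29890187.
29890187 mod 740993 = 250467.

250467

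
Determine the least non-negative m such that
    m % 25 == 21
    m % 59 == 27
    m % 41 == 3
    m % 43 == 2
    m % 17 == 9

19450321

The moduli are pairwise coprime; N = 25·59·41·43·17 = 44207225.
N/25 = 1768289; 1768289 ≡ 14 (mod 25); 14·9 ≡ 1, so inverse 9.
N/59 = 749275; 749275 ≡ 34 (mod 59); 34·33 ≡ 1, so inverse 33.
N/41 = 1078225; 1078225 ≡ 7 (mod 41); 7·6 ≡ 1, so inverse 6.
N/43 = 1028075; 1028075 ≡ 31 (mod 43); 31·25 ≡ 1, so inverse 25.
N/17 = 2600425; 2600425 ≡ 3 (mod 17); 3·6 ≡ 1, so inverse 6.
m ≡ 21·1768289·9 + 27·749275·33 + 3·1078225·6 + 2·1028075·25 + 9·2600425·6 = 1213045396.
1213045396 mod 44207225 = 19450321.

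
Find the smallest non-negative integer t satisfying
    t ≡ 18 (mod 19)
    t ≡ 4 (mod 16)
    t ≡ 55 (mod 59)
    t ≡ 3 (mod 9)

125076

The moduli are pairwise coprime; N = 19·16·59·9 = 161424.
N/19 = 8496; 8496 ≡ 3 (mod 19); 3·13 ≡ 1, so inverse 13.
N/16 = 10089; 10089 ≡ 9 (mod 16); 9·9 ≡ 1, so inverse 9.
N/59 = 2736; 2736 ≡ 22 (mod 59); 22·51 ≡ 1, so inverse 51.
N/9 = 17936; 17936 ≡ 8 (mod 9); 8·8 ≡ 1, so inverse 8.
t ≡ 18·8496·13 + 4·10089·9 + 55·2736·51 + 3·17936·8 = 10456212.
10456212 mod 161424 = 125076.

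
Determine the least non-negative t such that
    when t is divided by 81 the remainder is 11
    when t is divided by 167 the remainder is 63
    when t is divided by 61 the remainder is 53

Combine the congruences pairwise.
From t ≡ 11 (mod 81) write t = 11 + 81s. Substituting into t ≡ 63 (mod 167) gives 81s ≡ 52 (mod 167), and since 81⁻¹ ≡ 33 (mod 167), s ≡ 46. Hence t ≡ 11 + 81·46 = 3737 (mod 13527).
From t ≡ 3737 (mod 13527) write t = 3737 + 13527s. Substituting into t ≡ 53 (mod 61) gives 13527s ≡ 37 (mod 61), and since 46⁻¹ ≡ 4 (mod 61), s ≡ 26. Hence t ≡ 3737 + 13527·26 = 355439 (mod 825147).

355439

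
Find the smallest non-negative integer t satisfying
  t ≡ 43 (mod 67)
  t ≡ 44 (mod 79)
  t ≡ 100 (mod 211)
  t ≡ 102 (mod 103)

The moduli are pairwise coprime; N = 67·79·211·103 = 115032769.
N/67 = 1716907; 1716907 ≡ 32 (mod 67); 32·44 ≡ 1, so inverse 44.
N/79 = 1456111; 1456111 ≡ 62 (mod 79); 62·65 ≡ 1, so inverse 65.
N/211 = 545179; 545179 ≡ 166 (mod 211); 166·75 ≡ 1, so inverse 75.
N/103 = 1116823; 1116823 ≡ 97 (mod 103); 97·17 ≡ 1, so inverse 17.
t ≡ 43·1716907·44 + 44·1456111·65 + 100·545179·75 + 102·1116823·17 = 13438279086.
13438279086 mod 115032769 = 94477882.

94477882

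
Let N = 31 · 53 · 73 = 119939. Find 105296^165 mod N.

69255

Mod 31: 105296 ≡ 20; by Fermat, exponent reduces to 165 mod 30 = 15; 20^15 ≡ 1 (mod 31).
Mod 53: 105296 ≡ 38; by Fermat, exponent reduces to 165 mod 52 = 9; 38^9 ≡ 37 (mod 53).
Mod 73: 105296 ≡ 30; by Fermat, exponent reduces to 165 mod 72 = 21; 30^21 ≡ 51 (mod 73).
Combine by CRT: x ≡ 1 (mod 31), x ≡ 37 (mod 53), x ≡ 51 (mod 73) ⇒ x ≡ 69255 (mod 119939).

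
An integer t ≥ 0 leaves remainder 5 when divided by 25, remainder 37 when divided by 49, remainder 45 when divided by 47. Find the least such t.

The moduli are pairwise coprime; N = 25·49·47 = 57575.
N/25 = 2303; 2303 ≡ 3 (mod 25); 3·17 ≡ 1, so inverse 17.
N/49 = 1175; 1175 ≡ 48 (mod 49); 48·48 ≡ 1, so inverse 48.
N/47 = 1225; 1225 ≡ 3 (mod 47); 3·16 ≡ 1, so inverse 16.
t ≡ 5·2303·17 + 37·1175·48 + 45·1225·16 = 3164555.
3164555 mod 57575 = 55505.

55505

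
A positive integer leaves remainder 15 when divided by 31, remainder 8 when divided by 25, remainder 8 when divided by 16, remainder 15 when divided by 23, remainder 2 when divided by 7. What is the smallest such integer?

Combine the congruences pairwise.
From a ≡ 15 (mod 31) write a = 15 + 31t. Substituting into a ≡ 8 (mod 25) gives 31t ≡ 18 (mod 25), and since 6⁻¹ ≡ 21 (mod 25), t ≡ 3. Hence a ≡ 15 + 31·3 = 108 (mod 775).
From a ≡ 108 (mod 775) write a = 108 + 775t. Substituting into a ≡ 8 (mod 16) gives 775t ≡ 12 (mod 16), and since 7⁻¹ ≡ 7 (mod 16), t ≡ 4. Hence a ≡ 108 + 775·4 = 3208 (mod 12400).
From a ≡ 3208 (mod 12400) write a = 3208 + 12400t. Substituting into a ≡ 15 (mod 23) gives 12400t ≡ 4 (mod 23), and since 3⁻¹ ≡ 8 (mod 23), t ≡ 9. Hence a ≡ 3208 + 12400·9 = 114808 (mod 285200).
From a ≡ 114808 (mod 285200) write a = 114808 + 285200t. Substituting into a ≡ 2 (mod 7) gives 285200t ≡ 1 (mod 7), and since 6⁻¹ ≡ 6 (mod 7), t ≡ 6. Hence a ≡ 114808 + 285200·6 = 1826008 (mod 1996400).

1826008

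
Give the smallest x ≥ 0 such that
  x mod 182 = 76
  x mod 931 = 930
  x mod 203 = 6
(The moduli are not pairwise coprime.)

Combine the congruences pairwise.
gcd(182, 931) = 7 and 7 | (930 − 76), so the pair is consistent; merging gives x ≡ 19550 (mod 24206), where 24206 = lcm(182, 931).
gcd(24206, 203) = 7 and 7 | (6 − 19550), so the pair is consistent; merging gives x ≡ 92168 (mod 701974), where 701974 = lcm(24206, 203).
The solution is unique modulo lcm(182, 931, 203) = 701974.

92168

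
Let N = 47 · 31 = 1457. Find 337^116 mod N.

Mod 47: 337 ≡ 8; by Fermat, exponent reduces to 116 mod 46 = 24; 8^24 ≡ 8 (mod 47).
Mod 31: 337 ≡ 27; by Fermat, exponent reduces to 116 mod 30 = 26; 27^26 ≡ 4 (mod 31).
Combine by CRT: x ≡ 8 (mod 47), x ≡ 4 (mod 31) ⇒ x ≡ 1089 (mod 1457).

1089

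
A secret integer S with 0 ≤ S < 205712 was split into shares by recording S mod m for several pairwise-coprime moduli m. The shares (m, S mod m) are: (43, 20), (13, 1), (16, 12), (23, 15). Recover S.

Combine the congruences pairwise.
From S ≡ 20 (mod 43) write S = 20 + 43t. Substituting into S ≡ 1 (mod 13) gives 43t ≡ 7 (mod 13), and since 4⁻¹ ≡ 10 (mod 13), t ≡ 5. Hence S ≡ 20 + 43·5 = 235 (mod 559).
From S ≡ 235 (mod 559) write S = 235 + 559t. Substituting into S ≡ 12 (mod 16) gives 559t ≡ 1 (mod 16), and since 15⁻¹ ≡ 15 (mod 16), t ≡ 15. Hence S ≡ 235 + 559·15 = 8620 (mod 8944).
From S ≡ 8620 (mod 8944) write S = 8620 + 8944t. Substituting into S ≡ 15 (mod 23) gives 8944t ≡ 20 (mod 23), and since 20⁻¹ ≡ 15 (mod 23), t ≡ 1. Hence S ≡ 8620 + 8944·1 = 17564 (mod 205712).

17564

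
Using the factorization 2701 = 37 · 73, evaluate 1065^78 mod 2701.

Mod 37: 1065 ≡ 29; by Fermat, exponent reduces to 78 mod 36 = 6; 29^6 ≡ 36 (mod 37).
Mod 73: 1065 ≡ 43; by Fermat, exponent reduces to 78 mod 72 = 6; 43^6 ≡ 27 (mod 73).
Combine by CRT: x ≡ 36 (mod 37), x ≡ 27 (mod 73) ⇒ x ≡ 2071 (mod 2701).

2071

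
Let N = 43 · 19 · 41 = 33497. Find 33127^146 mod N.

10702

Mod 43: 33127 ≡ 17; by Fermat, exponent reduces to 146 mod 42 = 20; 17^20 ≡ 38 (mod 43).
Mod 19: 33127 ≡ 10; by Fermat, exponent reduces to 146 mod 18 = 2; 10^2 ≡ 5 (mod 19).
Mod 41: 33127 ≡ 40; by Fermat, exponent reduces to 146 mod 40 = 26; 40^26 ≡ 1 (mod 41).
Combine by CRT: x ≡ 38 (mod 43), x ≡ 5 (mod 19), x ≡ 1 (mod 41) ⇒ x ≡ 10702 (mod 33497).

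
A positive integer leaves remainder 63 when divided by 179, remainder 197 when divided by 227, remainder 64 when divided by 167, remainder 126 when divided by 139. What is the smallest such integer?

415216339

From N ≡ 63 (mod 179) write N = 63 + 179t. Substituting into N ≡ 197 (mod 227) gives 179t ≡ 134 (mod 227), and since 179⁻¹ ≡ 52 (mod 227), t ≡ 158. Hence N ≡ 63 + 179·158 = 28345 (mod 40633).
From N ≡ 28345 (mod 40633) write N = 28345 + 40633t. Substituting into N ≡ 64 (mod 167) gives 40633t ≡ 109 (mod 167), and since 52⁻¹ ≡ 106 (mod 167), t ≡ 31. Hence N ≡ 28345 + 40633·31 = 1287968 (mod 6785711).
From N ≡ 1287968 (mod 6785711) write N = 1287968 + 6785711t. Substituting into N ≡ 126 (mod 139) gives 6785711t ≡ 132 (mod 139), and since 9⁻¹ ≡ 31 (mod 139), t ≡ 61. Hence N ≡ 1287968 + 6785711·61 = 415216339 (mod 943213829).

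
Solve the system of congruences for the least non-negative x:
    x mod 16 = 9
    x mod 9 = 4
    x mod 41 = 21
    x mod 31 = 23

The moduli are pairwise coprime; N = 16·9·41·31 = 183024.
N/16 = 11439; 11439 ≡ 15 (mod 16); 15·15 ≡ 1, so inverse 15.
N/9 = 20336; 20336 ≡ 5 (mod 9); 5·2 ≡ 1, so inverse 2.
N/41 = 4464; 4464 ≡ 36 (mod 41); 36·8 ≡ 1, so inverse 8.
N/31 = 5904; 5904 ≡ 14 (mod 31); 14·20 ≡ 1, so inverse 20.
x ≡ 9·11439·15 + 4·20336·2 + 21·4464·8 + 23·5904·20 = 5172745.
5172745 mod 183024 = 48073.

48073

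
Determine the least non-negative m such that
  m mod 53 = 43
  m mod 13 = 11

From m ≡ 43 (mod 53) write m = 43 + 53t. Substituting into m ≡ 11 (mod 13) gives 53t ≡ 7 (mod 13), and since 1⁻¹ ≡ 1 (mod 13), t ≡ 7. Hence m ≡ 43 + 53·7 = 414 (mod 689).

414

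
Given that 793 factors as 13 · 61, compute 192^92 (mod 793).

Mod 13: 192 ≡ 10; by Fermat, exponent reduces to 92 mod 12 = 8; 10^8 ≡ 9 (mod 13).
Mod 61: 192 ≡ 9; by Fermat, exponent reduces to 92 mod 60 = 32; 9^32 ≡ 20 (mod 61).
Combine by CRT: x ≡ 9 (mod 13), x ≡ 20 (mod 61) ⇒ x ≡ 386 (mod 793).

386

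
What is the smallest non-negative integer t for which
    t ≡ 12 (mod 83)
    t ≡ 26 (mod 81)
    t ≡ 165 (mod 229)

From t ≡ 12 (mod 83) write t = 12 + 83s. Substituting into t ≡ 26 (mod 81) gives 83s ≡ 14 (mod 81), and since 2⁻¹ ≡ 41 (mod 81), s ≡ 7. Hence t ≡ 12 + 83·7 = 593 (mod 6723).
From t ≡ 593 (mod 6723) write t = 593 + 6723s. Substituting into t ≡ 165 (mod 229) gives 6723s ≡ 30 (mod 229), and since 82⁻¹ ≡ 81 (mod 229), s ≡ 140. Hence t ≡ 593 + 6723·140 = 941813 (mod 1539567).

941813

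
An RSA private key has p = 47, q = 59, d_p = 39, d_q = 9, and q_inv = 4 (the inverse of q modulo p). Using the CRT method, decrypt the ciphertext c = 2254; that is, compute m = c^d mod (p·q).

311

m₁ = c^(d_p) mod p: c ≡ 45 (mod 47), and 45^39 mod 47 = 29.
m₂ = c^(d_q) mod q: c ≡ 12 (mod 59), and 12^9 mod 59 = 16.
h = q_inv·(m₁ − m₂) mod p = 4·(29 − 16) mod 47 = 5.
m = m₂ + h·q = 16 + 5·59 = 311.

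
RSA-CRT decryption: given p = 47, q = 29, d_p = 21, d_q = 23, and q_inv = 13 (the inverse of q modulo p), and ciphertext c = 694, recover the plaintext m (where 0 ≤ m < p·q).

m₁ = c^(d_p) mod p: c ≡ 36 (mod 47), and 36^21 mod 47 = 7.
m₂ = c^(d_q) mod q: c ≡ 27 (mod 29), and 27^23 mod 29 = 19.
h = q_inv·(m₁ − m₂) mod p = 13·(7 − 19) mod 47 = 32.
m = m₂ + h·q = 19 + 32·29 = 947.

947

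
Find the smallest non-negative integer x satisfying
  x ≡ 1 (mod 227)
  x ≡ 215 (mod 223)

From x ≡ 1 (mod 227) write x = 1 + 227t. Substituting into x ≡ 215 (mod 223) gives 227t ≡ 214 (mod 223), and since 4⁻¹ ≡ 56 (mod 223), t ≡ 165. Hence x ≡ 1 + 227·165 = 37456 (mod 50621).

37456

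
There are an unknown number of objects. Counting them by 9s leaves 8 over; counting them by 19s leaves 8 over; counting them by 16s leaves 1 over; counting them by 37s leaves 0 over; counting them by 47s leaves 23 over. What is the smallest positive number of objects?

1523105

Combine the congruences pairwise.
From N ≡ 8 (mod 9) write N = 8 + 9t. Substituting into N ≡ 8 (mod 19) gives 9t ≡ 0 (mod 19), and since 9⁻¹ ≡ 17 (mod 19), t ≡ 0. Hence N ≡ 8 + 9·0 = 8 (mod 171).
From N ≡ 8 (mod 171) write N = 8 + 171t. Substituting into N ≡ 1 (mod 16) gives 171t ≡ 9 (mod 16), and since 11⁻¹ ≡ 3 (mod 16), t ≡ 11. Hence N ≡ 8 + 171·11 = 1889 (mod 2736).
From N ≡ 1889 (mod 2736) write N = 1889 + 2736t. Substituting into N ≡ 0 (mod 37) gives 2736t ≡ 35 (mod 37), and since 35⁻¹ ≡ 18 (mod 37), t ≡ 1. Hence N ≡ 1889 + 2736·1 = 4625 (mod 101232).
From N ≡ 4625 (mod 101232) write N = 4625 + 101232t. Substituting into N ≡ 23 (mod 47) gives 101232t ≡ 4 (mod 47), and since 41⁻¹ ≡ 39 (mod 47), t ≡ 15. Hence N ≡ 4625 + 101232·15 = 1523105 (mod 4757904).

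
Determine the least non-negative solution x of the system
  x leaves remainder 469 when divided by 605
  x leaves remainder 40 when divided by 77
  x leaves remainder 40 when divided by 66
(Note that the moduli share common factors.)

gcd(605, 77) = 11 and 11 | (40 − 469), so the pair is consistent; merging gives x ≡ 2889 (mod 4235), where 4235 = lcm(605, 77).
gcd(4235, 66) = 11 and 11 | (40 − 2889), so the pair is consistent; merging gives x ≡ 24064 (mod 25410), where 25410 = lcm(4235, 66).
The solution is unique modulo lcm(605, 77, 66) = 25410.

24064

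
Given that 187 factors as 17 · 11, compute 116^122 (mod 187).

Mod 17: 116 ≡ 14; by Fermat, exponent reduces to 122 mod 16 = 10; 14^10 ≡ 8 (mod 17).
Mod 11: 116 ≡ 6; by Fermat, exponent reduces to 122 mod 10 = 2; 6^2 ≡ 3 (mod 11).
Combine by CRT: x ≡ 8 (mod 17), x ≡ 3 (mod 11) ⇒ x ≡ 25 (mod 187).

25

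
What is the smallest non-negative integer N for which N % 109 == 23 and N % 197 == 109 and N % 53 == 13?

870061

The moduli are pairwise coprime; M = 109·197·53 = 1138069.
M/109 = 10441; 10441 ≡ 86 (mod 109); 86·90 ≡ 1, so inverse 90.
M/197 = 5777; 5777 ≡ 64 (mod 197); 64·157 ≡ 1, so inverse 157.
M/53 = 21473; 21473 ≡ 8 (mod 53); 8·20 ≡ 1, so inverse 20.
N ≡ 23·10441·90 + 109·5777·157 + 13·21473·20 = 126057651.
126057651 mod 1138069 = 870061.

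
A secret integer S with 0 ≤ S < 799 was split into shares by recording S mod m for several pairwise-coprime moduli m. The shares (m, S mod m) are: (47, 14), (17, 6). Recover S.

108

Combine the congruences pairwise.
From S ≡ 14 (mod 47) write S = 14 + 47t. Substituting into S ≡ 6 (mod 17) gives 47t ≡ 9 (mod 17), and since 13⁻¹ ≡ 4 (mod 17), t ≡ 2. Hence S ≡ 14 + 47·2 = 108 (mod 799).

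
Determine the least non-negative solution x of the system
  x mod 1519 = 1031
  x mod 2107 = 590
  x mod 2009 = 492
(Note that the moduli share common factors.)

1553449

gcd(1519, 2107) = 49 and 49 | (590 − 1031), so the pair is consistent; merging gives x ≡ 51158 (mod 65317), where 65317 = lcm(1519, 2107).
gcd(65317, 2009) = 49 and 49 | (492 − 51158), so the pair is consistent; merging gives x ≡ 1553449 (mod 2677997), where 2677997 = lcm(65317, 2009).
The solution is unique modulo lcm(1519, 2107, 2009) = 2677997.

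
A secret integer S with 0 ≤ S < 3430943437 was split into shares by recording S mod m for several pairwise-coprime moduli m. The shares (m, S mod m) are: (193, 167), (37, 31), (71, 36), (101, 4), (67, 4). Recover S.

From S ≡ 167 (mod 193) write S = 167 + 193t. Substituting into S ≡ 31 (mod 37) gives 193t ≡ 12 (mod 37), and since 8⁻¹ ≡ 14 (mod 37), t ≡ 20. Hence S ≡ 167 + 193·20 = 4027 (mod 7141).
From S ≡ 4027 (mod 7141) write S = 4027 + 7141t. Substituting into S ≡ 36 (mod 71) gives 7141t ≡ 56 (mod 71), and since 41⁻¹ ≡ 26 (mod 71), t ≡ 36. Hence S ≡ 4027 + 7141·36 = 261103 (mod 507011).
From S ≡ 261103 (mod 507011) write S = 261103 + 507011t. Substituting into S ≡ 4 (mod 101) gives 507011t ≡ 87 (mod 101), and since 92⁻¹ ≡ 56 (mod 101), t ≡ 24. Hence S ≡ 261103 + 507011·24 = 12429367 (mod 51208111).
From S ≡ 12429367 (mod 51208111) write S = 12429367 + 51208111t. Substituting into S ≡ 4 (mod 67) gives 51208111t ≡ 8 (mod 67), and since 11⁻¹ ≡ 61 (mod 67), t ≡ 19. Hence S ≡ 12429367 + 51208111·19 = 985383476 (mod 3430943437).

985383476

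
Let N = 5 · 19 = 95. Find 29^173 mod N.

14

Mod 5: 29 ≡ 4; by Fermat, exponent reduces to 173 mod 4 = 1; 4^1 ≡ 4 (mod 5).
Mod 19: 29 ≡ 10; by Fermat, exponent reduces to 173 mod 18 = 11; 10^11 ≡ 14 (mod 19).
Combine by CRT: x ≡ 4 (mod 5), x ≡ 14 (mod 19) ⇒ x ≡ 14 (mod 95).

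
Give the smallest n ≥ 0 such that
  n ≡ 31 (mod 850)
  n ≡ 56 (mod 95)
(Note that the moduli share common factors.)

gcd(850, 95) = 5 and 5 | (56 − 31), so the pair is consistent; merging gives n ≡ 11931 (mod 16150), where 16150 = lcm(850, 95).
The solution is unique modulo lcm(850, 95) = 16150.

11931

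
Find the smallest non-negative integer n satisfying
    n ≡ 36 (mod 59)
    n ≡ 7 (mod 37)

Combine the congruences pairwise.
From n ≡ 36 (mod 59) write n = 36 + 59t. Substituting into n ≡ 7 (mod 37) gives 59t ≡ 8 (mod 37), and since 22⁻¹ ≡ 32 (mod 37), t ≡ 34. Hence n ≡ 36 + 59·34 = 2042 (mod 2183).

2042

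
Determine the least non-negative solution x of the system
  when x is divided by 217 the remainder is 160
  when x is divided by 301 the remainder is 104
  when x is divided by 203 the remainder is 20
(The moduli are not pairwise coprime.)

199366

Combine the congruences pairwise.
gcd(217, 301) = 7 and 7 | (104 − 160), so the pair is consistent; merging gives x ≡ 3415 (mod 9331), where 9331 = lcm(217, 301).
gcd(9331, 203) = 7 and 7 | (20 − 3415), so the pair is consistent; merging gives x ≡ 199366 (mod 270599), where 270599 = lcm(9331, 203).
The solution is unique modulo lcm(217, 301, 203) = 270599.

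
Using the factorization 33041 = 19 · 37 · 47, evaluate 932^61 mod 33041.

4770

Mod 19: 932 ≡ 1; by Fermat, exponent reduces to 61 mod 18 = 7; 1^7 ≡ 1 (mod 19).
Mod 37: 932 ≡ 7; by Fermat, exponent reduces to 61 mod 36 = 25; 7^25 ≡ 34 (mod 37).
Mod 47: 932 ≡ 39; by Fermat, exponent reduces to 61 mod 46 = 15; 39^15 ≡ 23 (mod 47).
Combine by CRT: x ≡ 1 (mod 19), x ≡ 34 (mod 37), x ≡ 23 (mod 47) ⇒ x ≡ 4770 (mod 33041).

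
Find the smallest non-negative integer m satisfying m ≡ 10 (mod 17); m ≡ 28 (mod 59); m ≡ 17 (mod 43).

The moduli are pairwise coprime; N = 17·59·43 = 43129.
N/17 = 2537; 2537 ≡ 4 (mod 17); 4·13 ≡ 1, so inverse 13.
N/59 = 731; 731 ≡ 23 (mod 59); 23·18 ≡ 1, so inverse 18.
N/43 = 1003; 1003 ≡ 14 (mod 43); 14·40 ≡ 1, so inverse 40.
m ≡ 10·2537·13 + 28·731·18 + 17·1003·40 = 1380274.
1380274 mod 43129 = 146.

146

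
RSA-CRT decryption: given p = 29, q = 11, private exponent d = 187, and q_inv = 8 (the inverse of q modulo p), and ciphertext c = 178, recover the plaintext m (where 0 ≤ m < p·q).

183

d_p = d mod (p−1) = 187 mod 28 = 19; d_q = d mod (q−1) = 7.
m₁ = c^(d_p) mod p: c ≡ 4 (mod 29), and 4^19 mod 29 = 9.
m₂ = c^(d_q) mod q: c ≡ 2 (mod 11), and 2^7 mod 11 = 7.
h = q_inv·(m₁ − m₂) mod p = 8·(9 − 7) mod 29 = 16.
m = m₂ + h·q = 7 + 16·11 = 183.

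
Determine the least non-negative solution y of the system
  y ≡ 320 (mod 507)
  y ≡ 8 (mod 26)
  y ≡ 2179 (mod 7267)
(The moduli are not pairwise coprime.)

9446

Combine the congruences pairwise.
gcd(507, 26) = 13 and 13 | (8 − 320), so the pair is consistent; merging gives y ≡ 320 (mod 1014), where 1014 = lcm(507, 26).
gcd(1014, 7267) = 169 and 169 | (2179 − 320), so the pair is consistent; merging gives y ≡ 9446 (mod 43602), where 43602 = lcm(1014, 7267).
The solution is unique modulo lcm(507, 26, 7267) = 43602.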